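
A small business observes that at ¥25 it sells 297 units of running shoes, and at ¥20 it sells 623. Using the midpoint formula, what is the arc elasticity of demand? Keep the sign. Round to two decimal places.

ΔQ = 623 − 297 = 326; ΔP = 20 − 25 = -5.
Midpoints: P̄ = 22.50, Q̄ = 460.0.
ε = (ΔQ/ΔP)(P̄/Q̄) = (326/-5)(22.50/460.0).

-3.19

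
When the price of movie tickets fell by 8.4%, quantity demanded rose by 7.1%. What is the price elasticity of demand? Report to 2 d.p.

ε = %ΔQ / %ΔP = (7.1)/(-8.4) = -0.845.

-0.85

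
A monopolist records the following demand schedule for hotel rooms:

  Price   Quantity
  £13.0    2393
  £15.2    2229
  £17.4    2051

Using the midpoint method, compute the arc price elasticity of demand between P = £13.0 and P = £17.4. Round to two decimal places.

At P = 13.0, Q = 2393; at P = 17.4, Q = 2051.
ΔQ = -342, ΔP = 4.4. Midpoints: P̄ = 15.20, Q̄ = 2222.0.
ε = (ΔQ/ΔP)(P̄/Q̄) = (-342/4.4)(15.20/2222.0).

-0.53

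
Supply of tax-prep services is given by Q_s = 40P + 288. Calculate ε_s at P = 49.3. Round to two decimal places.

At P = 49.3, Q_s = 2260.
dQ_s/dP = 40.
ε_s = (dQ_s/dP)(P/Q_s) = (40)(49.3/2260).

0.87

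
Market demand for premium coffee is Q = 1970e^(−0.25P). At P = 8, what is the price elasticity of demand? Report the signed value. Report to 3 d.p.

-2.000

At P = 8, Q = 266.611.
dQ/dP = −0.25·1970e^(−0.25P) = −0.25Q = -66.653.
ε = (dQ/dP)(P/Q) = (-66.653)(8/266.611).
|ε| > 1, so demand is elastic at this price.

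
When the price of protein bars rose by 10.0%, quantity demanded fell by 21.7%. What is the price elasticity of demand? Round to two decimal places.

ε = %ΔQ / %ΔP = (-21.7)/(10.0) = -2.170.

-2.17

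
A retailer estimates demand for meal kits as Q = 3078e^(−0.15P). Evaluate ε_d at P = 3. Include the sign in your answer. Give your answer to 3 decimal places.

-0.450

At P = 3, Q = 1962.619.
dQ/dP = −0.15·3078e^(−0.15P) = −0.15Q = -294.393.
ε = (dQ/dP)(P/Q) = (-294.393)(3/1962.619).
|ε| < 1, so demand is inelastic at this price.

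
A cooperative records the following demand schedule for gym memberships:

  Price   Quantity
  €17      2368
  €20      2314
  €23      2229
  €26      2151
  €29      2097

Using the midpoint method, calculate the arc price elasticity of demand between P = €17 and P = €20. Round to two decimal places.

At P = 17, Q = 2368; at P = 20, Q = 2314.
ΔQ = -54, ΔP = 3. Midpoints: P̄ = 18.50, Q̄ = 2341.0.
ε = (ΔQ/ΔP)(P̄/Q̄) = (-54/3)(18.50/2341.0).

-0.14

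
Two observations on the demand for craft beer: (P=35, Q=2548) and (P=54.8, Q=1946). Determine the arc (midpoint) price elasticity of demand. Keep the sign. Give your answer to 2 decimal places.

-0.61

ΔQ = 1946 − 2548 = -602; ΔP = 54.8 − 35 = 19.8.
Midpoints: P̄ = 44.90, Q̄ = 2247.0.
ε = (ΔQ/ΔP)(P̄/Q̄) = (-602/19.8)(44.90/2247.0).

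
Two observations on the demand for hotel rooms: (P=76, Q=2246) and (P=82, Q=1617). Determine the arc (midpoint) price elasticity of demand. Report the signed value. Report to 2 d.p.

ΔQ = 1617 − 2246 = -629; ΔP = 82 − 76 = 6.
Midpoints: P̄ = 79.00, Q̄ = 1931.5.
ε = (ΔQ/ΔP)(P̄/Q̄) = (-629/6)(79.00/1931.5).

-4.29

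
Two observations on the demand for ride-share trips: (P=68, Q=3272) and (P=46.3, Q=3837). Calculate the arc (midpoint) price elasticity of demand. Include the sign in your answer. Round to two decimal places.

ΔQ = 3837 − 3272 = 565; ΔP = 46.3 − 68 = -21.7.
Midpoints: P̄ = 57.15, Q̄ = 3554.5.
ε = (ΔQ/ΔP)(P̄/Q̄) = (565/-21.7)(57.15/3554.5).

-0.42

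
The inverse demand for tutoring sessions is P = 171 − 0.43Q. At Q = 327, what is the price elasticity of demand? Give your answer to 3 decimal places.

-0.216

At Q = 327, P = 171 − 0.43(327) = 30.39.
dP/dQ = −0.43, so dQ/dP = 1/(−0.43) = -2.326.
ε = (dQ/dP)(P/Q) = (-2.326)(30.39/327).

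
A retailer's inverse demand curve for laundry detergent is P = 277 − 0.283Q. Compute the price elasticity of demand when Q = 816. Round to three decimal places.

At Q = 816, P = 277 − 0.283(816) = 46.07.
dP/dQ = −0.283, so dQ/dP = 1/(−0.283) = -3.534.
ε = (dQ/dP)(P/Q) = (-3.534)(46.07/816).

-0.200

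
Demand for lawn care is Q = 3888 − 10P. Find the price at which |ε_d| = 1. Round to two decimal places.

194.40

For linear demand Q = a − bP, ε = −bP/(a − bP). |ε| = 1 when bP = a − bP, i.e. P = a/(2b).
P = 3888/(2·10) = 3888/20 = 194.4000.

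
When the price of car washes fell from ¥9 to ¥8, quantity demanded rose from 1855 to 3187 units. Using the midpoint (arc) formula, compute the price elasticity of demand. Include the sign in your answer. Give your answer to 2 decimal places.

-4.49

ΔQ = 3187 − 1855 = 1332; ΔP = 8 − 9 = -1.
Midpoints: P̄ = 8.50, Q̄ = 2521.0.
ε = (ΔQ/ΔP)(P̄/Q̄) = (1332/-1)(8.50/2521.0).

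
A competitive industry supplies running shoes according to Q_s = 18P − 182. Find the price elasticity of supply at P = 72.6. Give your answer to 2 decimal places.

1.16

At P = 72.6, Q_s = 1124.80.
dQ_s/dP = 18.
ε_s = (dQ_s/dP)(P/Q_s) = (18)(72.6/1124.80).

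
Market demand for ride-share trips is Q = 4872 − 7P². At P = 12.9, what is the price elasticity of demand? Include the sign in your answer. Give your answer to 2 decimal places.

At P = 12.9, Q = 3707.130.
dQ/dP = −14P = -180.600.
ε = (dQ/dP)(P/Q) = (-180.600)(12.9/3707.130).

-0.63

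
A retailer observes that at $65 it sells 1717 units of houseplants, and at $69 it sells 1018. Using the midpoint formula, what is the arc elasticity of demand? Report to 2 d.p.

-8.56

ΔQ = 1018 − 1717 = -699; ΔP = 69 − 65 = 4.
Midpoints: P̄ = 67.00, Q̄ = 1367.5.
ε = (ΔQ/ΔP)(P̄/Q̄) = (-699/4)(67.00/1367.5).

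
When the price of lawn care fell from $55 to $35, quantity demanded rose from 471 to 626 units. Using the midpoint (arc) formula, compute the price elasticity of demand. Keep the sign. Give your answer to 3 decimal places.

ΔQ = 626 − 471 = 155; ΔP = 35 − 55 = -20.
Midpoints: P̄ = 45.00, Q̄ = 548.5.
ε = (ΔQ/ΔP)(P̄/Q̄) = (155/-20)(45.00/548.5).

-0.636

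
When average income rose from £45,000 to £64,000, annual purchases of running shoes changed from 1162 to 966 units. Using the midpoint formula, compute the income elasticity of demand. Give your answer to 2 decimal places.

ΔQ = -196, ΔI = 19000. Midpoints: Ī = 54,500, Q̄ = 1064.0.
ε_I = (ΔQ/ΔI)(Ī/Q̄) = (-196/19000)(54500/1064.0).

-0.53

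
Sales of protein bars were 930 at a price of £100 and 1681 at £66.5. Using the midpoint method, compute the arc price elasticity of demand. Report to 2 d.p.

-1.43

ΔQ = 1681 − 930 = 751; ΔP = 66.5 − 100 = -33.5.
Midpoints: P̄ = 83.25, Q̄ = 1305.5.
ε = (ΔQ/ΔP)(P̄/Q̄) = (751/-33.5)(83.25/1305.5).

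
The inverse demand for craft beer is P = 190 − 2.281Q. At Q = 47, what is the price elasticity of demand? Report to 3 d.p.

-0.772

At Q = 47, P = 190 − 2.281(47) = 82.79.
dP/dQ = −2.281, so dQ/dP = 1/(−2.281) = -0.438.
ε = (dQ/dP)(P/Q) = (-0.438)(82.79/47).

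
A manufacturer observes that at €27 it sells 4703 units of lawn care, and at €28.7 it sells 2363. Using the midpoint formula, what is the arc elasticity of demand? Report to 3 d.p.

ΔQ = 2363 − 4703 = -2340; ΔP = 28.7 − 27 = 1.7.
Midpoints: P̄ = 27.85, Q̄ = 3533.0.
ε = (ΔQ/ΔP)(P̄/Q̄) = (-2340/1.7)(27.85/3533.0).

-10.850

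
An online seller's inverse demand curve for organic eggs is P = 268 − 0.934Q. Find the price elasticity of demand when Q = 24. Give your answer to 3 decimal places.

At Q = 24, P = 268 − 0.934(24) = 245.58.
dP/dQ = −0.934, so dQ/dP = 1/(−0.934) = -1.071.
ε = (dQ/dP)(P/Q) = (-1.071)(245.58/24).

-10.956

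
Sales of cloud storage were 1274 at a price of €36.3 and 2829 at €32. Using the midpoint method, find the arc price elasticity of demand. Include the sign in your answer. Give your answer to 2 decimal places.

-6.02

ΔQ = 2829 − 1274 = 1555; ΔP = 32 − 36.3 = -4.3.
Midpoints: P̄ = 34.15, Q̄ = 2051.5.
ε = (ΔQ/ΔP)(P̄/Q̄) = (1555/-4.3)(34.15/2051.5).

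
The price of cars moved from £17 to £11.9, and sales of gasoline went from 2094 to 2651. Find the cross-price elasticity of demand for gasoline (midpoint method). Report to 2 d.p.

-0.67

ΔQ_x = 2651 − 2094 = 557; ΔP_y = 11.9 − 17 = -5.1.
Midpoints: P̄_y = 14.45, Q̄_x = 2372.5.
ε_xy = (ΔQ_x/ΔP_y)(P̄_y/Q̄_x) = (557/-5.1)(14.45/2372.5).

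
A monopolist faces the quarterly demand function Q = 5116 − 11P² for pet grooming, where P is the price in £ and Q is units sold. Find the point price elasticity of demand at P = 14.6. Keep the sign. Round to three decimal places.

At P = 14.6, Q = 2771.240.
dQ/dP = −22P = -321.200.
ε = (dQ/dP)(P/Q) = (-321.200)(14.6/2771.240).
|ε| > 1, so demand is elastic at this price.

-1.692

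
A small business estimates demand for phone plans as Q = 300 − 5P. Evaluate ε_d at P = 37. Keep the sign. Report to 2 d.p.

At P = 37, Q = 115.
dQ/dP = −5.
ε = (dQ/dP)(P/Q) = (-5)(37/115).

-1.61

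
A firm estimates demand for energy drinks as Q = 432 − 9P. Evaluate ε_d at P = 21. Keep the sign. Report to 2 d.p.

-0.78

At P = 21, Q = 243.
dQ/dP = −9.
ε = (dQ/dP)(P/Q) = (-9)(21/243).
|ε| < 1, so demand is inelastic at this price.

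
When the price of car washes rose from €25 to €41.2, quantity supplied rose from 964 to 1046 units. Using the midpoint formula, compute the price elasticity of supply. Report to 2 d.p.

ΔQ = 1046 − 964 = 82; ΔP = 41.2 − 25 = 16.2.
Midpoints: P̄ = 33.10, Q̄ = 1005.0.
ε_s = (ΔQ/ΔP)(P̄/Q̄) = (82/16.2)(33.10/1005.0).

0.17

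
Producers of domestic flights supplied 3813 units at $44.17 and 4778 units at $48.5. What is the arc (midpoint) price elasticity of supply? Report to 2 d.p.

2.40

ΔQ = 4778 − 3813 = 965; ΔP = 48.5 − 44.17 = 4.33.
Midpoints: P̄ = 46.34, Q̄ = 4295.5.
ε_s = (ΔQ/ΔP)(P̄/Q̄) = (965/4.33)(46.34/4295.5).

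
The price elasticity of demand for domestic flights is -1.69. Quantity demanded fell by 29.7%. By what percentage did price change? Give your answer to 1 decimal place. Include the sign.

17.6%

%ΔP ≈ %ΔQ / ε = (-29.7%)/(-1.69) = 17.57%.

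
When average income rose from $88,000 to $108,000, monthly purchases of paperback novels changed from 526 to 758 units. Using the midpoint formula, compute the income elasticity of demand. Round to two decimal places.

1.77

ΔQ = 232, ΔI = 20000. Midpoints: Ī = 98,000, Q̄ = 642.0.
ε_I = (ΔQ/ΔI)(Ī/Q̄) = (232/20000)(98000/642.0).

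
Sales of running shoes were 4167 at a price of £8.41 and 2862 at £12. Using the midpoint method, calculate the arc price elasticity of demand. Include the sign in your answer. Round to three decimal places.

ΔQ = 2862 − 4167 = -1305; ΔP = 12 − 8.41 = 3.59.
Midpoints: P̄ = 10.21, Q̄ = 3514.5.
ε = (ΔQ/ΔP)(P̄/Q̄) = (-1305/3.59)(10.21/3514.5).

-1.056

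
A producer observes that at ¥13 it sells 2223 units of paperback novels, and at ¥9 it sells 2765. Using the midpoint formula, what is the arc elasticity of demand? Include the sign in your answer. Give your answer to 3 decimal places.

ΔQ = 2765 − 2223 = 542; ΔP = 9 − 13 = -4.
Midpoints: P̄ = 11.00, Q̄ = 2494.0.
ε = (ΔQ/ΔP)(P̄/Q̄) = (542/-4)(11.00/2494.0).

-0.598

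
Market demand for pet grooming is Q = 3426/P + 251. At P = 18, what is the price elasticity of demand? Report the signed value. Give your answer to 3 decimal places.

-0.431

At P = 18, Q = 441.333.
dQ/dP = −3426/P² = -10.574.
ε = (dQ/dP)(P/Q) = (-10.574)(18/441.333).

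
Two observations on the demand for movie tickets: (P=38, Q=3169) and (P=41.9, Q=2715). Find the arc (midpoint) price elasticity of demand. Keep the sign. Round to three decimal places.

ΔQ = 2715 − 3169 = -454; ΔP = 41.9 − 38 = 3.9.
Midpoints: P̄ = 39.95, Q̄ = 2942.0.
ε = (ΔQ/ΔP)(P̄/Q̄) = (-454/3.9)(39.95/2942.0).

-1.581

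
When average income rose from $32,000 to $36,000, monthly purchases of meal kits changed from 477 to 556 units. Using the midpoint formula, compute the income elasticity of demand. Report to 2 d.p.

1.30

ΔQ = 79, ΔI = 4000. Midpoints: Ī = 34,000, Q̄ = 516.5.
ε_I = (ΔQ/ΔI)(Ī/Q̄) = (79/4000)(34000/516.5).
ε_I > 0, so the good is normal.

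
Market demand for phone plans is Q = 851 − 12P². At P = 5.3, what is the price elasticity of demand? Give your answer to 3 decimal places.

-1.312

At P = 5.3, Q = 513.920.
dQ/dP = −24P = -127.200.
ε = (dQ/dP)(P/Q) = (-127.200)(5.3/513.920).
|ε| > 1, so demand is elastic at this price.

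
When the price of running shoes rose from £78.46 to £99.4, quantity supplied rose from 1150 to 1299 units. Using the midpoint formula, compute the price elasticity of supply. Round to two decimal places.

0.52

ΔQ = 1299 − 1150 = 149; ΔP = 99.4 − 78.46 = 20.94.
Midpoints: P̄ = 88.93, Q̄ = 1224.5.
ε_s = (ΔQ/ΔP)(P̄/Q̄) = (149/20.94)(88.93/1224.5).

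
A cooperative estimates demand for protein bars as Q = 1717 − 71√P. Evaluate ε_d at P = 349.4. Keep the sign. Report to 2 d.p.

At P = 349.4, Q = 389.851.
dQ/dP = −71/(2√P) = -1.899.
ε = (dQ/dP)(P/Q) = (-1.899)(349.4/389.851).

-1.70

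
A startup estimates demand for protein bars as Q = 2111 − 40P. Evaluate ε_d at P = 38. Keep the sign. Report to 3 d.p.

-2.572

At P = 38, Q = 591.
dQ/dP = −40.
ε = (dQ/dP)(P/Q) = (-40)(38/591).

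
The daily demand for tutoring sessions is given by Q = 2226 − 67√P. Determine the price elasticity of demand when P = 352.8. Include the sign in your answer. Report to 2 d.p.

-0.65

At P = 352.8, Q = 967.541.
dQ/dP = −67/(2√P) = -1.784.
ε = (dQ/dP)(P/Q) = (-1.784)(352.8/967.541).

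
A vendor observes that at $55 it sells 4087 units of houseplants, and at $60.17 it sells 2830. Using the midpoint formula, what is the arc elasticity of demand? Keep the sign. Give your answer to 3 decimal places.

ΔQ = 2830 − 4087 = -1257; ΔP = 60.17 − 55 = 5.17.
Midpoints: P̄ = 57.59, Q̄ = 3458.5.
ε = (ΔQ/ΔP)(P̄/Q̄) = (-1257/5.17)(57.59/3458.5).

-4.048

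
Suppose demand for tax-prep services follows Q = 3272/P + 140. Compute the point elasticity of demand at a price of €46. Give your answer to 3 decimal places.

-0.337

At P = 46, Q = 211.130.
dQ/dP = −3272/P² = -1.546.
ε = (dQ/dP)(P/Q) = (-1.546)(46/211.130).
|ε| < 1, so demand is inelastic at this price.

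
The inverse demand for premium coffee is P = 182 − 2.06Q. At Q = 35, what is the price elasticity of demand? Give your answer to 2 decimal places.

At Q = 35, P = 182 − 2.06(35) = 109.90.
dP/dQ = −2.06, so dQ/dP = 1/(−2.06) = -0.485.
ε = (dQ/dP)(P/Q) = (-0.485)(109.90/35).

-1.52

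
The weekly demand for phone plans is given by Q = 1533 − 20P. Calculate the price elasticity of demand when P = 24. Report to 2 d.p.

At P = 24, Q = 1053.
dQ/dP = −20.
ε = (dQ/dP)(P/Q) = (-20)(24/1053).
|ε| < 1, so demand is inelastic at this price.

-0.46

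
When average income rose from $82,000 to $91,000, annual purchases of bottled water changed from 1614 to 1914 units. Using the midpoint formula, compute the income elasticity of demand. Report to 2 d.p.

1.63

ΔQ = 300, ΔI = 9000. Midpoints: Ī = 86,500, Q̄ = 1764.0.
ε_I = (ΔQ/ΔI)(Ī/Q̄) = (300/9000)(86500/1764.0).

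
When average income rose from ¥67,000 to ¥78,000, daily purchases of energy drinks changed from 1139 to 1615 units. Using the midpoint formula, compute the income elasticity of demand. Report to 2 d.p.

ΔQ = 476, ΔI = 11000. Midpoints: Ī = 72,500, Q̄ = 1377.0.
ε_I = (ΔQ/ΔI)(Ī/Q̄) = (476/11000)(72500/1377.0).
ε_I > 0, so the good is normal.

2.28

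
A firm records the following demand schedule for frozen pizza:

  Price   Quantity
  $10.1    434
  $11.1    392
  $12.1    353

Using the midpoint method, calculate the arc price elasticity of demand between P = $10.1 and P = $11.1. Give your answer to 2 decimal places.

At P = 10.1, Q = 434; at P = 11.1, Q = 392.
ΔQ = -42, ΔP = 1.0. Midpoints: P̄ = 10.60, Q̄ = 413.0.
ε = (ΔQ/ΔP)(P̄/Q̄) = (-42/1.0)(10.60/413.0).

-1.08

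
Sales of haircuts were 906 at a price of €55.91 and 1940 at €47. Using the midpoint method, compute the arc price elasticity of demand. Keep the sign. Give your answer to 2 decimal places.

-4.20

ΔQ = 1940 − 906 = 1034; ΔP = 47 − 55.91 = -8.91.
Midpoints: P̄ = 51.45, Q̄ = 1423.0.
ε = (ΔQ/ΔP)(P̄/Q̄) = (1034/-8.91)(51.45/1423.0).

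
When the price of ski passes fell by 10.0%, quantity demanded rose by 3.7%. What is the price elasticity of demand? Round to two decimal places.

-0.37

ε = %ΔQ / %ΔP = (3.7)/(-10.0) = -0.370.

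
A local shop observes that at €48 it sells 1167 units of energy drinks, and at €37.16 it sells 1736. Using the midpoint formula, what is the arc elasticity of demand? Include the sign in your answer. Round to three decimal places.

ΔQ = 1736 − 1167 = 569; ΔP = 37.16 − 48 = -10.84.
Midpoints: P̄ = 42.58, Q̄ = 1451.5.
ε = (ΔQ/ΔP)(P̄/Q̄) = (569/-10.84)(42.58/1451.5).

-1.540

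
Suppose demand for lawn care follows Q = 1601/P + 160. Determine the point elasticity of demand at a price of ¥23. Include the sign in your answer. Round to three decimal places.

At P = 23, Q = 229.609.
dQ/dP = −1601/P² = -3.026.
ε = (dQ/dP)(P/Q) = (-3.026)(23/229.609).
|ε| < 1, so demand is inelastic at this price.

-0.303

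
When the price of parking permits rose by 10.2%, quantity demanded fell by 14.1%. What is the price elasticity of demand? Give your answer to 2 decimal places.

-1.38

ε = %ΔQ / %ΔP = (-14.1)/(10.2) = -1.382.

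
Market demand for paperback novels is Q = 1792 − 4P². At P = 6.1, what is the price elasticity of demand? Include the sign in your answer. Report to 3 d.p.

-0.181

At P = 6.1, Q = 1643.160.
dQ/dP = −8P = -48.800.
ε = (dQ/dP)(P/Q) = (-48.800)(6.1/1643.160).
|ε| < 1, so demand is inelastic at this price.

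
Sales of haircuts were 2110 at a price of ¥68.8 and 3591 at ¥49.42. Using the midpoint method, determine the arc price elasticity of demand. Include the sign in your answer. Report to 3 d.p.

ΔQ = 3591 − 2110 = 1481; ΔP = 49.42 − 68.8 = -19.38.
Midpoints: P̄ = 59.11, Q̄ = 2850.5.
ε = (ΔQ/ΔP)(P̄/Q̄) = (1481/-19.38)(59.11/2850.5).

-1.585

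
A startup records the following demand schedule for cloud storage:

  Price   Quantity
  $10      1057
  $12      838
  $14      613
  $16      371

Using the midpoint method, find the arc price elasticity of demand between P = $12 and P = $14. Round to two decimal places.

At P = 12, Q = 838; at P = 14, Q = 613.
ΔQ = -225, ΔP = 2. Midpoints: P̄ = 13.00, Q̄ = 725.5.
ε = (ΔQ/ΔP)(P̄/Q̄) = (-225/2)(13.00/725.5).

-2.02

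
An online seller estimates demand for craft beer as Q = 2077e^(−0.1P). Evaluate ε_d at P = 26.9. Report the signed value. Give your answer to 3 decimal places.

At P = 26.9, Q = 140.989.
dQ/dP = −0.1·2077e^(−0.1P) = −0.1Q = -14.099.
ε = (dQ/dP)(P/Q) = (-14.099)(26.9/140.989).

-2.690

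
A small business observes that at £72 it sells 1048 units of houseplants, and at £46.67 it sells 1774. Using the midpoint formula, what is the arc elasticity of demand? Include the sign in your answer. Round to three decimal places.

-1.205

ΔQ = 1774 − 1048 = 726; ΔP = 46.67 − 72 = -25.33.
Midpoints: P̄ = 59.34, Q̄ = 1411.0.
ε = (ΔQ/ΔP)(P̄/Q̄) = (726/-25.33)(59.34/1411.0).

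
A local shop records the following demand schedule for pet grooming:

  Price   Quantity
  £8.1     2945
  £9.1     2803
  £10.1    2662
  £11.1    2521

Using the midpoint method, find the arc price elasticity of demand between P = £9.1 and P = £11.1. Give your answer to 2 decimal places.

At P = 9.1, Q = 2803; at P = 11.1, Q = 2521.
ΔQ = -282, ΔP = 2.0. Midpoints: P̄ = 10.10, Q̄ = 2662.0.
ε = (ΔQ/ΔP)(P̄/Q̄) = (-282/2.0)(10.10/2662.0).

-0.53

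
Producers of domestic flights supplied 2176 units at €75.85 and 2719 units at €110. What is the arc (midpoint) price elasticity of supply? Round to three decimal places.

0.604

ΔQ = 2719 − 2176 = 543; ΔP = 110 − 75.85 = 34.15.
Midpoints: P̄ = 92.92, Q̄ = 2447.5.
ε_s = (ΔQ/ΔP)(P̄/Q̄) = (543/34.15)(92.92/2447.5).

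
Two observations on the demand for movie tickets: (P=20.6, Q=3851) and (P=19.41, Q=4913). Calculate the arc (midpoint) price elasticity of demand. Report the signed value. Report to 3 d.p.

ΔQ = 4913 − 3851 = 1062; ΔP = 19.41 − 20.6 = -1.19.
Midpoints: P̄ = 20.01, Q̄ = 4382.0.
ε = (ΔQ/ΔP)(P̄/Q̄) = (1062/-1.19)(20.01/4382.0).

-4.074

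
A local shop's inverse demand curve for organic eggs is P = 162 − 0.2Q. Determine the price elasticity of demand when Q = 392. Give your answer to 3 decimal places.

-1.066

At Q = 392, P = 162 − 0.2(392) = 83.60.
dP/dQ = −0.2, so dQ/dP = 1/(−0.2) = -5.000.
ε = (dQ/dP)(P/Q) = (-5.000)(83.60/392).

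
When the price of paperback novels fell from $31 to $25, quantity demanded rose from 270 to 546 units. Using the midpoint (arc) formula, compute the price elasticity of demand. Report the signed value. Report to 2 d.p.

ΔQ = 546 − 270 = 276; ΔP = 25 − 31 = -6.
Midpoints: P̄ = 28.00, Q̄ = 408.0.
ε = (ΔQ/ΔP)(P̄/Q̄) = (276/-6)(28.00/408.0).

-3.16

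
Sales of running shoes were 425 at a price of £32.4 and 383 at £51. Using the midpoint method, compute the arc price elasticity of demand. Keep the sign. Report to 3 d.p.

-0.233

ΔQ = 383 − 425 = -42; ΔP = 51 − 32.4 = 18.6.
Midpoints: P̄ = 41.70, Q̄ = 404.0.
ε = (ΔQ/ΔP)(P̄/Q̄) = (-42/18.6)(41.70/404.0).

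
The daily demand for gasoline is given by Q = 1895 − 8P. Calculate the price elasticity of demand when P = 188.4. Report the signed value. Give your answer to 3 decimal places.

At P = 188.4, Q = 387.800.
dQ/dP = −8.
ε = (dQ/dP)(P/Q) = (-8)(188.4/387.800).

-3.887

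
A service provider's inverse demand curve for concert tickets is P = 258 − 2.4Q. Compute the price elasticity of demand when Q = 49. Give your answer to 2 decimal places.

At Q = 49, P = 258 − 2.4(49) = 140.40.
dP/dQ = −2.4, so dQ/dP = 1/(−2.4) = -0.417.
ε = (dQ/dP)(P/Q) = (-0.417)(140.40/49).

-1.19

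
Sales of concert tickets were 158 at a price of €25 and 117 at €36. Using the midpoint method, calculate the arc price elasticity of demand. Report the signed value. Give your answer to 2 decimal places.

-0.83

ΔQ = 117 − 158 = -41; ΔP = 36 − 25 = 11.
Midpoints: P̄ = 30.50, Q̄ = 137.5.
ε = (ΔQ/ΔP)(P̄/Q̄) = (-41/11)(30.50/137.5).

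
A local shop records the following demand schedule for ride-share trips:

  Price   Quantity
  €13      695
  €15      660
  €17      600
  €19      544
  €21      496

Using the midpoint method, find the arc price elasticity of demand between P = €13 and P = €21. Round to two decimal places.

At P = 13, Q = 695; at P = 21, Q = 496.
ΔQ = -199, ΔP = 8. Midpoints: P̄ = 17.00, Q̄ = 595.5.
ε = (ΔQ/ΔP)(P̄/Q̄) = (-199/8)(17.00/595.5).

-0.71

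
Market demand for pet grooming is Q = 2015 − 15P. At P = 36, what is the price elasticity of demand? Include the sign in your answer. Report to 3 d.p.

-0.366

At P = 36, Q = 1475.
dQ/dP = −15.
ε = (dQ/dP)(P/Q) = (-15)(36/1475).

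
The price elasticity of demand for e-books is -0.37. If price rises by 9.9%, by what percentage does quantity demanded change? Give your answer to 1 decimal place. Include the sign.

-3.7%

%ΔQ ≈ ε × %ΔP = (-0.37)(9.9%) = -3.66%.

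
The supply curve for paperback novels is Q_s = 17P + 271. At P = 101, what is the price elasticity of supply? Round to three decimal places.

At P = 101, Q_s = 1988.
dQ_s/dP = 17.
ε_s = (dQ_s/dP)(P/Q_s) = (17)(101/1988).

0.864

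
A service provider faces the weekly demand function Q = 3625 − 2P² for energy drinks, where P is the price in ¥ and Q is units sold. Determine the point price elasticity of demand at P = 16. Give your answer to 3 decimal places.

At P = 16, Q = 3113.
dQ/dP = −4P = -64.
ε = (dQ/dP)(P/Q) = (-64)(16/3113).

-0.329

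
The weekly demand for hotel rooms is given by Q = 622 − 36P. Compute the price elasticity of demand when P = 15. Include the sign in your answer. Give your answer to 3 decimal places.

-6.585

At P = 15, Q = 82.
dQ/dP = −36.
ε = (dQ/dP)(P/Q) = (-36)(15/82).
|ε| > 1, so demand is elastic at this price.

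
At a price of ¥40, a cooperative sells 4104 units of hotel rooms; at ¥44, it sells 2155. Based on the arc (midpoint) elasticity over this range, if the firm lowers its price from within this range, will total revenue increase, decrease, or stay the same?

increase

Arc ε = (-1949/4)(42.00/3129.5) ≈ -6.539.
|ε| = 6.54 > 1, so demand is elastic. A price cut therefore raises total revenue.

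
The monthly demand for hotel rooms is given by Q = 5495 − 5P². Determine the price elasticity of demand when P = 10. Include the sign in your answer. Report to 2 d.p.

At P = 10, Q = 4995.
dQ/dP = −10P = -100.
ε = (dQ/dP)(P/Q) = (-100)(10/4995).

-0.20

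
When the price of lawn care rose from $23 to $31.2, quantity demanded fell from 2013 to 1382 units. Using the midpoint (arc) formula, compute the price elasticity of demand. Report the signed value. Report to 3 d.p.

ΔQ = 1382 − 2013 = -631; ΔP = 31.2 − 23 = 8.2.
Midpoints: P̄ = 27.10, Q̄ = 1697.5.
ε = (ΔQ/ΔP)(P̄/Q̄) = (-631/8.2)(27.10/1697.5).

-1.228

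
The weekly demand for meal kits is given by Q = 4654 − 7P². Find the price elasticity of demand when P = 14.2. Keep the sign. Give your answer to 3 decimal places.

-0.871

At P = 14.2, Q = 3242.520.
dQ/dP = −14P = -198.800.
ε = (dQ/dP)(P/Q) = (-198.800)(14.2/3242.520).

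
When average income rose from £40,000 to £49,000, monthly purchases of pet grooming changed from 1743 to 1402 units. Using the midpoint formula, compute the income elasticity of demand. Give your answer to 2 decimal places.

-1.07

ΔQ = -341, ΔI = 9000. Midpoints: Ī = 44,500, Q̄ = 1572.5.
ε_I = (ΔQ/ΔI)(Ī/Q̄) = (-341/9000)(44500/1572.5).
ε_I < 0, so the good is inferior.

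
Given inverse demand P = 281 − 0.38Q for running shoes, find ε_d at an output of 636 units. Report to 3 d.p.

-0.163

At Q = 636, P = 281 − 0.38(636) = 39.32.
dP/dQ = −0.38, so dQ/dP = 1/(−0.38) = -2.632.
ε = (dQ/dP)(P/Q) = (-2.632)(39.32/636).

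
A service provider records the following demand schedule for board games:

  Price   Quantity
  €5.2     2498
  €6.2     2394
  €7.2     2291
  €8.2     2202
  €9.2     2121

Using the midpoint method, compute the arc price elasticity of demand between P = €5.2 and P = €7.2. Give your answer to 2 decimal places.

-0.27

At P = 5.2, Q = 2498; at P = 7.2, Q = 2291.
ΔQ = -207, ΔP = 2.0. Midpoints: P̄ = 6.20, Q̄ = 2394.5.
ε = (ΔQ/ΔP)(P̄/Q̄) = (-207/2.0)(6.20/2394.5).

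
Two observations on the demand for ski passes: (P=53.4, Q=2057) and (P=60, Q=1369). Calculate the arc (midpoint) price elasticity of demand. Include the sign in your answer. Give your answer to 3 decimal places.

-3.450

ΔQ = 1369 − 2057 = -688; ΔP = 60 − 53.4 = 6.6.
Midpoints: P̄ = 56.70, Q̄ = 1713.0.
ε = (ΔQ/ΔP)(P̄/Q̄) = (-688/6.6)(56.70/1713.0).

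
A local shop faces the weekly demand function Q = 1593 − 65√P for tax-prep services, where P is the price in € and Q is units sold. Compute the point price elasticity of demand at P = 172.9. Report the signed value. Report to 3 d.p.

At P = 172.9, Q = 738.306.
dQ/dP = −65/(2√P) = -2.472.
ε = (dQ/dP)(P/Q) = (-2.472)(172.9/738.306).

-0.579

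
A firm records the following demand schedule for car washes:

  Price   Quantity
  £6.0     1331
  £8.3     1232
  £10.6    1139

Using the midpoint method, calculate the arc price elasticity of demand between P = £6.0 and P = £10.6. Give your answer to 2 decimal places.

-0.28

At P = 6.0, Q = 1331; at P = 10.6, Q = 1139.
ΔQ = -192, ΔP = 4.6. Midpoints: P̄ = 8.30, Q̄ = 1235.0.
ε = (ΔQ/ΔP)(P̄/Q̄) = (-192/4.6)(8.30/1235.0).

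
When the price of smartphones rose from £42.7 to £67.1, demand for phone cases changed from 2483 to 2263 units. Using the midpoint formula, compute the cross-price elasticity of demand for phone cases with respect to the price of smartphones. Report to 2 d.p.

-0.21

ΔQ_x = 2263 − 2483 = -220; ΔP_y = 67.1 − 42.7 = 24.4.
Midpoints: P̄_y = 54.90, Q̄_x = 2373.0.
ε_xy = (ΔQ_x/ΔP_y)(P̄_y/Q̄_x) = (-220/24.4)(54.90/2373.0).
ε_xy < 0, so the goods are complements.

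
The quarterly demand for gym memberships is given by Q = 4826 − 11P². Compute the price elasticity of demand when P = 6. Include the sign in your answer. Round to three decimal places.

At P = 6, Q = 4430.
dQ/dP = −22P = -132.
ε = (dQ/dP)(P/Q) = (-132)(6/4430).
|ε| < 1, so demand is inelastic at this price.

-0.179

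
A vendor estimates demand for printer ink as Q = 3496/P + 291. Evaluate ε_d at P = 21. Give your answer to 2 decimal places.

-0.36

At P = 21, Q = 457.476.
dQ/dP = −3496/P² = -7.927.
ε = (dQ/dP)(P/Q) = (-7.927)(21/457.476).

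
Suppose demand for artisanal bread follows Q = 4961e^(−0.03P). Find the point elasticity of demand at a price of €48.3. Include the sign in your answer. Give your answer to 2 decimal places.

At P = 48.3, Q = 1164.867.
dQ/dP = −0.03·4961e^(−0.03P) = −0.03Q = -34.946.
ε = (dQ/dP)(P/Q) = (-34.946)(48.3/1164.867).

-1.45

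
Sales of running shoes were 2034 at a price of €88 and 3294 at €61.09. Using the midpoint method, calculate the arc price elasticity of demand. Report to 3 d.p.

ΔQ = 3294 − 2034 = 1260; ΔP = 61.09 − 88 = -26.91.
Midpoints: P̄ = 74.55, Q̄ = 2664.0.
ε = (ΔQ/ΔP)(P̄/Q̄) = (1260/-26.91)(74.55/2664.0).

-1.310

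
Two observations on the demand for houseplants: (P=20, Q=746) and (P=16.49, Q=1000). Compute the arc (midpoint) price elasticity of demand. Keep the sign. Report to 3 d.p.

ΔQ = 1000 − 746 = 254; ΔP = 16.49 − 20 = -3.51.
Midpoints: P̄ = 18.24, Q̄ = 873.0.
ε = (ΔQ/ΔP)(P̄/Q̄) = (254/-3.51)(18.24/873.0).

-1.512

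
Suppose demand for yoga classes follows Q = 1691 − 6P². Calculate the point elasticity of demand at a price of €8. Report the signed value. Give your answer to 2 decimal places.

At P = 8, Q = 1307.
dQ/dP = −12P = -96.
ε = (dQ/dP)(P/Q) = (-96)(8/1307).

-0.59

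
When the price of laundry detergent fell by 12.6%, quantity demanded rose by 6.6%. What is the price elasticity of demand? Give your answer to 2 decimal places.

-0.52

ε = %ΔQ / %ΔP = (6.6)/(-12.6) = -0.524.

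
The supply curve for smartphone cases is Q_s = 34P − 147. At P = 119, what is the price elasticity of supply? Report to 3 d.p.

1.038

At P = 119, Q_s = 3899.
dQ_s/dP = 34.
ε_s = (dQ_s/dP)(P/Q_s) = (34)(119/3899).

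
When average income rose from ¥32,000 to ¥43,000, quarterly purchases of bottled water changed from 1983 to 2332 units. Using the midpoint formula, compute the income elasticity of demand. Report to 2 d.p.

0.55

ΔQ = 349, ΔI = 11000. Midpoints: Ī = 37,500, Q̄ = 2157.5.
ε_I = (ΔQ/ΔI)(Ī/Q̄) = (349/11000)(37500/2157.5).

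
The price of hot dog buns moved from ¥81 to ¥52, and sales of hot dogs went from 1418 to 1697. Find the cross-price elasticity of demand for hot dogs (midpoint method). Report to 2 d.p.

ΔQ_x = 1697 − 1418 = 279; ΔP_y = 52 − 81 = -29.
Midpoints: P̄_y = 66.50, Q̄_x = 1557.5.
ε_xy = (ΔQ_x/ΔP_y)(P̄_y/Q̄_x) = (279/-29)(66.50/1557.5).

-0.41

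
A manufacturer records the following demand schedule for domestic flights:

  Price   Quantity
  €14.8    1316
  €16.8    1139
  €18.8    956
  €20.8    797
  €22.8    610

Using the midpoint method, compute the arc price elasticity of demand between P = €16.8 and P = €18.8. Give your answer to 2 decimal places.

-1.55

At P = 16.8, Q = 1139; at P = 18.8, Q = 956.
ΔQ = -183, ΔP = 2.0. Midpoints: P̄ = 17.80, Q̄ = 1047.5.
ε = (ΔQ/ΔP)(P̄/Q̄) = (-183/2.0)(17.80/1047.5).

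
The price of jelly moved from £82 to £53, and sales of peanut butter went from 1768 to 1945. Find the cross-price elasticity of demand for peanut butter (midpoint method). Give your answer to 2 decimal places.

-0.22

ΔQ_x = 1945 − 1768 = 177; ΔP_y = 53 − 82 = -29.
Midpoints: P̄_y = 67.50, Q̄_x = 1856.5.
ε_xy = (ΔQ_x/ΔP_y)(P̄_y/Q̄_x) = (177/-29)(67.50/1856.5).
ε_xy < 0, so the goods are complements.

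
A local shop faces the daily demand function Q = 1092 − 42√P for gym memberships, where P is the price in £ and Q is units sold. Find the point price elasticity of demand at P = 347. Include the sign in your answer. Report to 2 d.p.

At P = 347, Q = 309.627.
dQ/dP = −42/(2√P) = -1.127.
ε = (dQ/dP)(P/Q) = (-1.127)(347/309.627).
|ε| > 1, so demand is elastic at this price.

-1.26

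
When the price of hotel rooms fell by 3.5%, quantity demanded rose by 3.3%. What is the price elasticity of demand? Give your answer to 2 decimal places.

ε = %ΔQ / %ΔP = (3.3)/(-3.5) = -0.943.

-0.94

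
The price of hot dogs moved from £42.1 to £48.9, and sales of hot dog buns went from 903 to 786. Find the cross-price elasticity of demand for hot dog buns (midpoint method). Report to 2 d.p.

ΔQ_x = 786 − 903 = -117; ΔP_y = 48.9 − 42.1 = 6.8.
Midpoints: P̄_y = 45.50, Q̄_x = 844.5.
ε_xy = (ΔQ_x/ΔP_y)(P̄_y/Q̄_x) = (-117/6.8)(45.50/844.5).
ε_xy < 0, so the goods are complements.

-0.93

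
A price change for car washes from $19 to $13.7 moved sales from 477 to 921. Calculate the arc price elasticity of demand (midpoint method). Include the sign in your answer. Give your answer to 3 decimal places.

ΔQ = 921 − 477 = 444; ΔP = 13.7 − 19 = -5.3.
Midpoints: P̄ = 16.35, Q̄ = 699.0.
ε = (ΔQ/ΔP)(P̄/Q̄) = (444/-5.3)(16.35/699.0).

-1.960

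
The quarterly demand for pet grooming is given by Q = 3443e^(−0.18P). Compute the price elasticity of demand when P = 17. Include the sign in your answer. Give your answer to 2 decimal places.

At P = 17, Q = 161.434.
dQ/dP = −0.18·3443e^(−0.18P) = −0.18Q = -29.058.
ε = (dQ/dP)(P/Q) = (-29.058)(17/161.434).
|ε| > 1, so demand is elastic at this price.

-3.06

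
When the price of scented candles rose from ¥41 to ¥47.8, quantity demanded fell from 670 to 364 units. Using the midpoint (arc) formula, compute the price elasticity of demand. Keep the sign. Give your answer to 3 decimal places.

-3.865

ΔQ = 364 − 670 = -306; ΔP = 47.8 − 41 = 6.8.
Midpoints: P̄ = 44.40, Q̄ = 517.0.
ε = (ΔQ/ΔP)(P̄/Q̄) = (-306/6.8)(44.40/517.0).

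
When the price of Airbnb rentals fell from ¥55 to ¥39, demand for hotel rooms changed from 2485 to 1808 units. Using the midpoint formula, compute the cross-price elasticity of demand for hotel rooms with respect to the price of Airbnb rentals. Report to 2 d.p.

0.93

ΔQ_x = 1808 − 2485 = -677; ΔP_y = 39 − 55 = -16.
Midpoints: P̄_y = 47.00, Q̄_x = 2146.5.
ε_xy = (ΔQ_x/ΔP_y)(P̄_y/Q̄_x) = (-677/-16)(47.00/2146.5).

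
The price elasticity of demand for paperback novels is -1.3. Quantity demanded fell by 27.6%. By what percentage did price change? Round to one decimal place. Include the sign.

21.2%

%ΔP ≈ %ΔQ / ε = (-27.6%)/(-1.3) = 21.23%.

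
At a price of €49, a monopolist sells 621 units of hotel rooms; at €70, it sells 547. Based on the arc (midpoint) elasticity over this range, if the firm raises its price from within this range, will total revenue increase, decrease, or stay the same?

Arc ε = (-74/21)(59.50/584.0) ≈ -0.359.
|ε| = 0.36 < 1, so demand is inelastic. A price rise therefore raises total revenue.

increase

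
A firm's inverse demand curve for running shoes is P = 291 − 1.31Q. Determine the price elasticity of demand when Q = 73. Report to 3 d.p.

-2.043

At Q = 73, P = 291 − 1.31(73) = 195.37.
dP/dQ = −1.31, so dQ/dP = 1/(−1.31) = -0.763.
ε = (dQ/dP)(P/Q) = (-0.763)(195.37/73).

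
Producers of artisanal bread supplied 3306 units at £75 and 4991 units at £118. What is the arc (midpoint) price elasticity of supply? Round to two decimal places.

0.91

ΔQ = 4991 − 3306 = 1685; ΔP = 118 − 75 = 43.
Midpoints: P̄ = 96.50, Q̄ = 4148.5.
ε_s = (ΔQ/ΔP)(P̄/Q̄) = (1685/43)(96.50/4148.5).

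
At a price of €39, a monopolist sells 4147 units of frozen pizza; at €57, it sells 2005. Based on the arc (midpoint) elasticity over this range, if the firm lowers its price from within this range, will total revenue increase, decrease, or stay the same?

Arc ε = (-2142/18)(48.00/3076.0) ≈ -1.857.
|ε| = 1.86 > 1, so demand is elastic. A price cut therefore raises total revenue.

increase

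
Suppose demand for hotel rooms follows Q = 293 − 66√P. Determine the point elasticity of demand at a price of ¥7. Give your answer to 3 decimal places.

At P = 7, Q = 118.380.
dQ/dP = −66/(2√P) = -12.473.
ε = (dQ/dP)(P/Q) = (-12.473)(7/118.380).
|ε| < 1, so demand is inelastic at this price.

-0.738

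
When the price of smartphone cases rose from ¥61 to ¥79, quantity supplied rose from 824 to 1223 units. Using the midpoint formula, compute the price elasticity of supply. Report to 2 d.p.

1.52

ΔQ = 1223 − 824 = 399; ΔP = 79 − 61 = 18.
Midpoints: P̄ = 70.00, Q̄ = 1023.5.
ε_s = (ΔQ/ΔP)(P̄/Q̄) = (399/18)(70.00/1023.5).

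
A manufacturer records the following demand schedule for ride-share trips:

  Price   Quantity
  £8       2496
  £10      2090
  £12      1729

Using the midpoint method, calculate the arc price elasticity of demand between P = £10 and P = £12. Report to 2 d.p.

At P = 10, Q = 2090; at P = 12, Q = 1729.
ΔQ = -361, ΔP = 2. Midpoints: P̄ = 11.00, Q̄ = 1909.5.
ε = (ΔQ/ΔP)(P̄/Q̄) = (-361/2)(11.00/1909.5).

-1.04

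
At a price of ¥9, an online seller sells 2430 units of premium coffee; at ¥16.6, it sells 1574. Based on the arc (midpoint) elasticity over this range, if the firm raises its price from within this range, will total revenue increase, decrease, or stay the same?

Arc ε = (-856/7.6)(12.80/2002.0) ≈ -0.720.
|ε| = 0.72 < 1, so demand is inelastic. A price rise therefore raises total revenue.

increase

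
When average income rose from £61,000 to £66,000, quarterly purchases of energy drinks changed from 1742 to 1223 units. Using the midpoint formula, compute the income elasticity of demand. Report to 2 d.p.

ΔQ = -519, ΔI = 5000. Midpoints: Ī = 63,500, Q̄ = 1482.5.
ε_I = (ΔQ/ΔI)(Ī/Q̄) = (-519/5000)(63500/1482.5).

-4.45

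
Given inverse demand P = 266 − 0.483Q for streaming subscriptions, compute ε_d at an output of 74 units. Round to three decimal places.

At Q = 74, P = 266 − 0.483(74) = 230.26.
dP/dQ = −0.483, so dQ/dP = 1/(−0.483) = -2.070.
ε = (dQ/dP)(P/Q) = (-2.070)(230.26/74).

-6.442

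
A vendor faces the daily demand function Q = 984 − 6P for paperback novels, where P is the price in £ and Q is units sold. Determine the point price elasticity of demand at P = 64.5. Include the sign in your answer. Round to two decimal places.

-0.65

At P = 64.5, Q = 597.
dQ/dP = −6.
ε = (dQ/dP)(P/Q) = (-6)(64.5/597).
|ε| < 1, so demand is inelastic at this price.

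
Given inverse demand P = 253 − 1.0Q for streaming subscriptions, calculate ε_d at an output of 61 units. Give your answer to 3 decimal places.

-3.148

At Q = 61, P = 253 − 1.0(61) = 192.00.
dP/dQ = −1.0, so dQ/dP = 1/(−1.0) = -1.000.
ε = (dQ/dP)(P/Q) = (-1.000)(192.00/61).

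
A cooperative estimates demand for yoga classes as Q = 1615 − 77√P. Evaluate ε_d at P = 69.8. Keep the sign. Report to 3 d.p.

-0.331

At P = 69.8, Q = 971.693.
dQ/dP = −77/(2√P) = -4.608.
ε = (dQ/dP)(P/Q) = (-4.608)(69.8/971.693).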